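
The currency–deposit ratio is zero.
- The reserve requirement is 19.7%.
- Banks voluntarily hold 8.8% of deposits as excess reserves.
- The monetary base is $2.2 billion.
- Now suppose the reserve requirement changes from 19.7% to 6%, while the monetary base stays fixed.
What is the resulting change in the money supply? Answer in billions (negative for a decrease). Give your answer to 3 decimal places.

$7.146 billion

Initially m₁ = 1 / (0.197 + 0.088) ≈ 3.50877, so M₁ = 3.50877 × 2.2 ≈ 7.7193 billion.
After the change m₂ = 1 / (0.06 + 0.088) ≈ 6.75676, so M₂ = 6.75676 × 2.2 ≈ 14.8649 billion.
ΔM = M₂ − M₁ = 14.8649 − 7.7193 = 7.1456 billion.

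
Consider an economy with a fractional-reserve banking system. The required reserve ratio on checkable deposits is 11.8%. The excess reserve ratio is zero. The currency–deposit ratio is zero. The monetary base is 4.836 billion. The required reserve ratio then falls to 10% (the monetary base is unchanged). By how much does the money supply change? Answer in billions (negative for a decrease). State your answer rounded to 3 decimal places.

7.377 billion

Initially m₁ = 1 / (0.118) ≈ 8.47458, so M₁ = 8.47458 × 4.836 ≈ 40.9831 billion.
After the change m₂ = 1 / (0.1) = 10, so M₂ = 10 × 4.836 = 48.36 billion.
ΔM = M₂ − M₁ = 48.36 − 40.9831 = 7.3769 billion.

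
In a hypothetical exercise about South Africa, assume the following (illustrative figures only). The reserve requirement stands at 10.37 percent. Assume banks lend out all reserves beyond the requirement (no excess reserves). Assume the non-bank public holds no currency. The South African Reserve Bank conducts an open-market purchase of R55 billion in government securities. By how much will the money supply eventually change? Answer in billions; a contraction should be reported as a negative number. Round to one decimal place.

The simple money multiplier is m = 1/rr = 1/0.1037 ≈ 9.6432.
An open-market purchase increases the monetary base by 55 billion, so ΔM = m × ΔMB = 9.6432 × 55 = 530.376 billion.

R530.4 billion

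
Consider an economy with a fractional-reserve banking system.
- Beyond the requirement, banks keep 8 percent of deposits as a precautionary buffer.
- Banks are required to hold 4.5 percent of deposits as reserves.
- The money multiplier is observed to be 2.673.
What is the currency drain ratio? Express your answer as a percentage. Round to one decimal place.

39.8%

Using m = 2.673. From m = (1 + c)/(c + rr + e), rearranging gives 1 + c = m·(c + rr + e), so c·(1 − m) = m·(rr + e) − 1.
Hence c = [m·(rr + e) − 1]/(1 − m) = [2.673 × (0.045 + 0.08) − 1] / (1 − 2.673) ≈ 0.398013.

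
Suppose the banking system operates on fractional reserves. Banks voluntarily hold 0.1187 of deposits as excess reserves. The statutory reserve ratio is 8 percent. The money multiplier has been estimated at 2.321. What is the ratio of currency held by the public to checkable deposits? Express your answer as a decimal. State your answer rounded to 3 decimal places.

Using m = 2.321. From m = (1 + c)/(c + rr + e), rearranging gives 1 + c = m·(c + rr + e), so c·(1 − m) = m·(rr + e) − 1.
Hence c = [m·(rr + e) − 1]/(1 − m) = [2.321 × (0.08 + 0.1187) − 1] / (1 − 2.321) ≈ 0.407886.

0.408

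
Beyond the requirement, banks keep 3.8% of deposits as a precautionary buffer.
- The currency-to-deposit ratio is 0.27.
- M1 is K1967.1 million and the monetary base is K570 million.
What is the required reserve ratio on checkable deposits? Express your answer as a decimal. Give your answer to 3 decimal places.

Using m = M/MB = 1967.1/570 ≈ 3.451053. Since m = (1 + c)/(c + rr + e), the denominator satisfies c + rr + e = (1 + c)/m = (1 + 0.27) / 3.451053 ≈ 0.368004.
With c = 0.27 and e = 0.038, the required reserve ratio on checkable deposits is 0.368004 − 0.27 − 0.038 = 0.060004.

0.060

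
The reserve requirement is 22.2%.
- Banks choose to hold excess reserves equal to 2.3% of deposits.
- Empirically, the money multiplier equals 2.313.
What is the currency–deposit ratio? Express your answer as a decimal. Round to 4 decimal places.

0.3300

Using m = 2.313. From m = (1 + c)/(c + rr + e), rearranging gives 1 + c = m·(c + rr + e), so c·(1 − m) = m·(rr + e) − 1.
Hence c = [m·(rr + e) − 1]/(1 − m) = [2.313 × (0.222 + 0.023) − 1] / (1 − 2.313) ≈ 0.330019.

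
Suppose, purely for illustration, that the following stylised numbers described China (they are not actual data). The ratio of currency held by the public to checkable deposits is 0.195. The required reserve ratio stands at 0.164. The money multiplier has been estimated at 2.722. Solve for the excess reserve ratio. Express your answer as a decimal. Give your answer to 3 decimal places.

Using m = 2.722. Since m = (1 + c)/(c + rr + e), the denominator satisfies c + rr + e = (1 + c)/m = (1 + 0.195) / 2.722 ≈ 0.439015.
With c = 0.195 and rr = 0.164, the excess reserve ratio is 0.439015 − 0.195 − 0.164 = 0.080015.

0.080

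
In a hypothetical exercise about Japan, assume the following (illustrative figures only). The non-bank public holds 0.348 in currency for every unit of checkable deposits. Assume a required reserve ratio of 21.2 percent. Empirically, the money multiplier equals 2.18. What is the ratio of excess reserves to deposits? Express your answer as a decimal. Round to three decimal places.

0.058

Using m = 2.18. Since m = (1 + c)/(c + rr + e), the denominator satisfies c + rr + e = (1 + c)/m = (1 + 0.348) / 2.18 ≈ 0.618349.
With c = 0.348 and rr = 0.212, the ratio of excess reserves to deposits is 0.618349 − 0.348 − 0.212 = 0.058349.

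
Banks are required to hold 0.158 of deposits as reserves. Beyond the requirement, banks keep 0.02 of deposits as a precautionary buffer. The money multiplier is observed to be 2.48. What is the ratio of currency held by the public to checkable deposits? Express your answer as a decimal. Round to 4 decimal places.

0.3774

Using m = 2.48. From m = (1 + c)/(c + rr + e), rearranging gives 1 + c = m·(c + rr + e), so c·(1 − m) = m·(rr + e) − 1.
Hence c = [m·(rr + e) − 1]/(1 − m) = [2.48 × (0.158 + 0.02) − 1] / (1 − 2.48) ≈ 0.377405.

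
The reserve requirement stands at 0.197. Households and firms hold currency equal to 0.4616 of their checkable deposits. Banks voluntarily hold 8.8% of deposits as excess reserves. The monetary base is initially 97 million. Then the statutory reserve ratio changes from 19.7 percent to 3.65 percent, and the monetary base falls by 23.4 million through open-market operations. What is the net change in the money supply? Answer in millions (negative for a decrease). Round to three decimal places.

-6.353 million

Before: m₁ = (1 + 0.4616) / (0.197 + 0.088 + 0.4616) ≈ 1.957675, MB₁ = 97, so M₁ = 1.957675 × 97 ≈ 189.8945 million.
After: m₂ = (1 + 0.4616) / (0.0365 + 0.088 + 0.4616) ≈ 2.493772, MB₂ = 97 − 23.4 = 73.6, so M₂ = 2.493772 × 73.6 ≈ 183.5416 million.
ΔM = M₂ − M₁ = 183.5416 − 189.8945 = -6.3529 million.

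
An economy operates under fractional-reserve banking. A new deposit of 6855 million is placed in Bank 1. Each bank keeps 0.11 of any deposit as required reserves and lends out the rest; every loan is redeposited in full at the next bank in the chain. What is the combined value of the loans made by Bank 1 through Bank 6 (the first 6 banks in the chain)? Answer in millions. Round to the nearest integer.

27899 million

Bank i lends (1 − rr)^i of the original deposit: Bank 1 lends 6855·0.8900 = 6100.9500, Bank 2 lends 6855·0.8900² = 5429.8455, and so on.
Summing a geometric series: total = 6855·[0.8900·(1 − 0.8900^6) / (1 − 0.8900)] ≈ 27899.0181 million.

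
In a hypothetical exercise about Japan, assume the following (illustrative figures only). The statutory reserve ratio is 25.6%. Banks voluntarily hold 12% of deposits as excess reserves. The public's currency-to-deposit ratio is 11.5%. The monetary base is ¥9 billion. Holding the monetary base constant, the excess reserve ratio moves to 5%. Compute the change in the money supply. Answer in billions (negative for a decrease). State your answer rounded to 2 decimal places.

¥3.40 billion

Initially m₁ = (1 + 0.115) / (0.256 + 0.12 + 0.115) ≈ 2.2709, so M₁ = 2.2709 × 9 = 20.4381 billion.
After the change m₂ = (1 + 0.115) / (0.256 + 0.05 + 0.115) ≈ 2.6485, so M₂ = 2.6485 × 9 = 23.8365 billion.
ΔM = M₂ − M₁ = 23.8365 − 20.4381 = 3.3984 billion.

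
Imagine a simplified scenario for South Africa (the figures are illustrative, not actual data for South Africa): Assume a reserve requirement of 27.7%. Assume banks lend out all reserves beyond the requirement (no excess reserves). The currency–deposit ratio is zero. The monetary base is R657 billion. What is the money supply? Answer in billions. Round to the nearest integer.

With no currency drain or excess reserves, the money multiplier is m = 1/rr = 1/0.277 ≈ 3.6101.
Money supply M = m × MB = 3.6101 × 657 = 2371.8357 billion.

R2372 billion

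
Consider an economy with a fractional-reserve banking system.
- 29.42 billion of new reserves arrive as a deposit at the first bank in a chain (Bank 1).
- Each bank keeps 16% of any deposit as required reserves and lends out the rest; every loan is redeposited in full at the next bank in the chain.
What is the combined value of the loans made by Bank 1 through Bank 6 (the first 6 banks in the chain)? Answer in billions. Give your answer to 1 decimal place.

100.2 billion

Bank i lends (1 − rr)^i of the original deposit: Bank 1 lends 29.42·0.8400 = 24.7128, Bank 2 lends 29.42·0.8400² ≈ 20.7588, and so on.
Summing a geometric series: total = 29.42·[0.8400·(1 − 0.8400^6) / (1 − 0.8400)] ≈ 100.1953 billion.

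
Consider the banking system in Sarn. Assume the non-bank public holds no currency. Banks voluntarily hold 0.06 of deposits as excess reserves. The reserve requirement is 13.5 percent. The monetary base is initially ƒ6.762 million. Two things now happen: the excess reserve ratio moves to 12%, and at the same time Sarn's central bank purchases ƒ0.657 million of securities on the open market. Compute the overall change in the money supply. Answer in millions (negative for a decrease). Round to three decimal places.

Before: m₁ = 1 / (0.135 + 0.06) ≈ 5.12821, MB₁ = 6.762, so M₁ = 5.12821 × 6.762 ≈ 34.677 million.
After: m₂ = 1 / (0.135 + 0.12) ≈ 3.92157, MB₂ = 6.762 + 0.657 = 7.419, so M₂ = 3.92157 × 7.419 ≈ 29.0941 million.
ΔM = M₂ − M₁ = 29.0941 − 34.677 = -5.5829 million.

-5.583 million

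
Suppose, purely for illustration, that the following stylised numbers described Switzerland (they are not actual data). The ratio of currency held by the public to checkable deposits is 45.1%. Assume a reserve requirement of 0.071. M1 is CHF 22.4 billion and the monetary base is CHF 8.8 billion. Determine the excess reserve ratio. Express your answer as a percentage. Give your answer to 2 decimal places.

4.80%

Using m = M/MB = 22.4/8.8 ≈ 2.545455. Since m = (1 + c)/(c + rr + e), the denominator satisfies c + rr + e = (1 + c)/m = (1 + 0.451) / 2.545455 ≈ 0.570036.
With c = 0.451 and rr = 0.071, the excess reserve ratio is 0.570036 − 0.451 − 0.071 = 0.048036.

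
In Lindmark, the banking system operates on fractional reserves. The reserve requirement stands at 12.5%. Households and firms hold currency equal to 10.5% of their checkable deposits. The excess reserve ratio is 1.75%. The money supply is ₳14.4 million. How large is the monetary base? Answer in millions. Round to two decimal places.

The money multiplier is m = (1 + c) / (rr + e + c) = (1 + 0.105) / (0.125 + 0.0175 + 0.105) ≈ 4.46465.
MB = M / m = 14.4 / 4.46465 ≈ 3.2253 million.

₳3.23 million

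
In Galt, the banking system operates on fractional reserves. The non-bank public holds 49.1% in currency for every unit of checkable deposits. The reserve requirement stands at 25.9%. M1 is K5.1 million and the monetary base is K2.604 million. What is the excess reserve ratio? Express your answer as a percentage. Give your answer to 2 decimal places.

1.13%

Using m = M/MB = 5.1/2.604 ≈ 1.958525. Since m = (1 + c)/(c + rr + e), the denominator satisfies c + rr + e = (1 + c)/m = (1 + 0.491) / 1.958525 ≈ 0.761287.
With c = 0.491 and rr = 0.259, the excess reserve ratio is 0.761287 − 0.491 − 0.259 = 0.011287.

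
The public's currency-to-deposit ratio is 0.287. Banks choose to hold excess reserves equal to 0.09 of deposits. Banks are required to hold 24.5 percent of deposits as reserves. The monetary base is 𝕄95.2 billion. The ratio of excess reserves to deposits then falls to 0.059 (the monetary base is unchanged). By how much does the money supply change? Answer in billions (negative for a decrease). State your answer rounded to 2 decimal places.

𝕄10.33 billion

Initially m₁ = (1 + 0.287) / (0.245 + 0.09 + 0.287) ≈ 2.06913, so M₁ = 2.06913 × 95.2 ≈ 196.9812 billion.
After the change m₂ = (1 + 0.287) / (0.245 + 0.059 + 0.287) ≈ 2.17766, so M₂ = 2.17766 × 95.2 ≈ 207.3132 billion.
ΔM = M₂ − M₁ = 207.3132 − 196.9812 = 10.332 billion.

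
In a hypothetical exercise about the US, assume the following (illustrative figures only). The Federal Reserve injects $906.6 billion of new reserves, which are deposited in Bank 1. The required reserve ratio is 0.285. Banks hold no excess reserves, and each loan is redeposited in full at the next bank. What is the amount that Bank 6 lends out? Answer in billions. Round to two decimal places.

Each bank lends a fraction (1 − rr) = 0.7150 of the deposit it receives, so Bank 6 receives 906.6·0.7150^5 and lends 906.6·0.7150^6 ≈ 121.1301 billion.

$121.13 billion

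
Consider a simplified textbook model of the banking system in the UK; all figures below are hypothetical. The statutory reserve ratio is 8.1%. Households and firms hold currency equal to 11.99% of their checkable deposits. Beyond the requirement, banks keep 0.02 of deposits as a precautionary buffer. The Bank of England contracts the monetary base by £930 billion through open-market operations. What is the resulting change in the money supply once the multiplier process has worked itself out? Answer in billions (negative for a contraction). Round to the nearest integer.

-4715 billion

The money multiplier is m = (1 + c) / (rr + e + c) = (1 + 0.1199) / (0.081 + 0.02 + 0.1199) ≈ 5.0697.
The sale removes 930 billion of base, so ΔM = m × ΔMB = 5.0697 × (−930) = -4714.821 billion.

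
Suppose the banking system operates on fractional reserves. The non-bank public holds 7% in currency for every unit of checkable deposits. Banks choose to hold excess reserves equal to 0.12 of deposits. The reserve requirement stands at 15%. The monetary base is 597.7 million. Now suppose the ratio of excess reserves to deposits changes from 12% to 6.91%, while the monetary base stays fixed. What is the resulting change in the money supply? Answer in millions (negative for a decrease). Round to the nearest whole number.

331 million

Initially m₁ = (1 + 0.07) / (0.15 + 0.12 + 0.07) ≈ 3.1471, so M₁ = 3.1471 × 597.7 ≈ 1881.0217 million.
After the change m₂ = (1 + 0.07) / (0.15 + 0.0691 + 0.07) ≈ 3.7011, so M₂ = 3.7011 × 597.7 ≈ 2212.1475 million.
ΔM = M₂ − M₁ = 2212.1475 − 1881.0217 = 331.1258 million.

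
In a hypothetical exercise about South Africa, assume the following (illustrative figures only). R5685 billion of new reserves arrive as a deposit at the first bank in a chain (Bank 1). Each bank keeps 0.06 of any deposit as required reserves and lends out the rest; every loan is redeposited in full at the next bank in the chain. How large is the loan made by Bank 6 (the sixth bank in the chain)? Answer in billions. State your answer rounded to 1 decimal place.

R3921.9 billion

Each bank lends a fraction (1 − rr) = 0.9400 of the deposit it receives, so Bank 6 receives 5685·0.9400^5 and lends 5685·0.9400^6 ≈ 3921.9097 billion.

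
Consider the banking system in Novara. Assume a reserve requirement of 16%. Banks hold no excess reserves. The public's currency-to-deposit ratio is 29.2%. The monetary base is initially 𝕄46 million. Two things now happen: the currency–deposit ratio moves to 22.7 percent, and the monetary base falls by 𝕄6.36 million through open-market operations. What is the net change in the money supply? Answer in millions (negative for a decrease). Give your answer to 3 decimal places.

Before: m₁ = (1 + 0.292) / (0.16 + 0.292) ≈ 2.858407, MB₁ = 46, so M₁ = 2.858407 × 46 ≈ 131.4867 million.
After: m₂ = (1 + 0.227) / (0.16 + 0.227) ≈ 3.170543, MB₂ = 46 − 6.36 = 39.64, so M₂ = 3.170543 × 39.64 ≈ 125.6803 million.
ΔM = M₂ − M₁ = 125.6803 − 131.4867 = -5.8064 million.

-5.806 million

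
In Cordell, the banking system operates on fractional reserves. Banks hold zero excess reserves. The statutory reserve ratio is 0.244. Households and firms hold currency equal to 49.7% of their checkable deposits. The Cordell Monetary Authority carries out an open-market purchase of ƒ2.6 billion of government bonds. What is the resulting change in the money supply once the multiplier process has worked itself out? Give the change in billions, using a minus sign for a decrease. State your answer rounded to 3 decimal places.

ƒ5.253 billion

The money multiplier is m = (1 + c) / (rr + c) = (1 + 0.497) / (0.244 + 0.497) ≈ 2.02024.
The purchase adds 2.6 billion of base, so ΔM = m × ΔMB = 2.02024 × (+2.6) ≈ 5.2526 billion.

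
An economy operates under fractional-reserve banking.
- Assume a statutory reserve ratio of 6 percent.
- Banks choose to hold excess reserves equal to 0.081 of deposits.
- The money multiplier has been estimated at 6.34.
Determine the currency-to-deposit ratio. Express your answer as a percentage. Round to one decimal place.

Using m = 6.34. From m = (1 + c)/(c + rr + e), rearranging gives 1 + c = m·(c + rr + e), so c·(1 − m) = m·(rr + e) − 1.
Hence c = [m·(rr + e) − 1]/(1 − m) = [6.34 × (0.06 + 0.081) − 1] / (1 − 6.34) ≈ 0.019861.

2.0%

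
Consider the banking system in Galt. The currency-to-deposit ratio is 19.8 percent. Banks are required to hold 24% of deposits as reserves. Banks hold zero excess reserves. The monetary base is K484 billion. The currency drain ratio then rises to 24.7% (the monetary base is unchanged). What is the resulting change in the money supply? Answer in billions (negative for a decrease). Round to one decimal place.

-84.5 billion

Initially m₁ = (1 + 0.198) / (0.24 + 0.198) ≈ 2.73516, so M₁ = 2.73516 × 484 ≈ 1323.8174 billion.
After the change m₂ = (1 + 0.247) / (0.24 + 0.247) ≈ 2.56057, so M₂ = 2.56057 × 484 ≈ 1239.3159 billion.
ΔM = M₂ − M₁ = 1239.3159 − 1323.8174 = -84.5015 billion.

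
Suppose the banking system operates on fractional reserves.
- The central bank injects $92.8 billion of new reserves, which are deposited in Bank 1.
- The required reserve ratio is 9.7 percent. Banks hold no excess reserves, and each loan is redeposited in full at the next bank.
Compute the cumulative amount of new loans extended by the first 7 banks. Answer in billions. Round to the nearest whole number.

Bank i lends (1 − rr)^i of the original deposit: Bank 1 lends 92.8·0.9030 = 83.7984, Bank 2 lends 92.8·0.9030² ≈ 75.6700, and so on.
Summing a geometric series: total = 92.8·[0.9030·(1 − 0.9030^7) / (1 − 0.9030)] ≈ 440.9615 billion.

$441 billion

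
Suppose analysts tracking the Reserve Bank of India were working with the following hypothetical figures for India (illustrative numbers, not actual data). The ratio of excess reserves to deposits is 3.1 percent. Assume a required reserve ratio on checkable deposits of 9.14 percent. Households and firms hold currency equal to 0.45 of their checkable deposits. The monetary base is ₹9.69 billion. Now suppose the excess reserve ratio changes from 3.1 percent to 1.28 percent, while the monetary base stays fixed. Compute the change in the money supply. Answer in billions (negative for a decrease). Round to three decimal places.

₹0.806 billion

Initially m₁ = (1 + 0.45) / (0.0914 + 0.031 + 0.45) ≈ 2.53319, so M₁ = 2.53319 × 9.69 ≈ 24.5466 billion.
After the change m₂ = (1 + 0.45) / (0.0914 + 0.0128 + 0.45) ≈ 2.61638, so M₂ = 2.61638 × 9.69 ≈ 25.3527 billion.
ΔM = M₂ − M₁ = 25.3527 − 24.5466 = 0.8061 billion.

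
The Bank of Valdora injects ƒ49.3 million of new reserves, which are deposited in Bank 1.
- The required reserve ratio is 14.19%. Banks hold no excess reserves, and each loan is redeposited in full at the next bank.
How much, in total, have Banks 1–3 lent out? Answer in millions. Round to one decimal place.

ƒ109.8 million

Bank i lends (1 − rr)^i of the original deposit: Bank 1 lends 49.3·0.8581 ≈ 42.3043, Bank 2 lends 49.3·0.8581² ≈ 36.3013, and so on.
Summing a geometric series: total = 49.3·[0.8581·(1 − 0.8581^3) / (1 − 0.8581)] ≈ 109.7559 million.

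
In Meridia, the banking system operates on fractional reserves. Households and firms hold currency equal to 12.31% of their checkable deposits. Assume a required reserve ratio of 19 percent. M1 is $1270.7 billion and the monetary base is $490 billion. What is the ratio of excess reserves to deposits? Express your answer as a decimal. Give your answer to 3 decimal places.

Using m = M/MB = 1270.7/490 ≈ 2.593265. Since m = (1 + c)/(c + rr + e), the denominator satisfies c + rr + e = (1 + c)/m = (1 + 0.1231) / 2.593265 ≈ 0.433083.
With c = 0.1231 and rr = 0.19, the ratio of excess reserves to deposits is 0.433083 − 0.1231 − 0.19 = 0.119983.

0.120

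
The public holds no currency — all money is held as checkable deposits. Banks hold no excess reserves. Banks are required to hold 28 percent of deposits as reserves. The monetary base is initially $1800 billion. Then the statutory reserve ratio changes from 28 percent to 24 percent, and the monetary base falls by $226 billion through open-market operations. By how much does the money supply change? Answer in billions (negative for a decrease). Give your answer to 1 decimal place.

Before: m₁ = 1 / (0.28) ≈ 3.571429, MB₁ = 1800, so M₁ = 3.571429 × 1800 = 6428.5722 billion.
After: m₂ = 1 / (0.24) ≈ 4.166667, MB₂ = 1800 − 226 = 1574, so M₂ = 4.166667 × 1574 ≈ 6558.3339 billion.
ΔM = M₂ − M₁ = 6558.3339 − 6428.5722 = 129.7617 billion.

$129.8 billion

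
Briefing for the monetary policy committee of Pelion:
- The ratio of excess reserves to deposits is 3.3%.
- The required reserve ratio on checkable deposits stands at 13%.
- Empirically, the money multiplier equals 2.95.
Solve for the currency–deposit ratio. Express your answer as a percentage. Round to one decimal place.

Using m = 2.95. From m = (1 + c)/(c + rr + e), rearranging gives 1 + c = m·(c + rr + e), so c·(1 − m) = m·(rr + e) − 1.
Hence c = [m·(rr + e) − 1]/(1 − m) = [2.95 × (0.13 + 0.033) − 1] / (1 − 2.95) ≈ 0.266231.

26.6%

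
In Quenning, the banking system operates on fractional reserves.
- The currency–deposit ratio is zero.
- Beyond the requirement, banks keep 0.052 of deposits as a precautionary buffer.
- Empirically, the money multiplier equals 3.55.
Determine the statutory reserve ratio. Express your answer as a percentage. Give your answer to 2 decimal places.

Using m = 3.55. Since m = (1 + c)/(c + rr + e), the denominator satisfies c + rr + e = (1 + c)/m = (1 + 0) / 3.55 ≈ 0.281690.
With c = 0 and e = 0.052, the statutory reserve ratio is 0.281690 − 0 − 0.052 = 0.22969.

22.97%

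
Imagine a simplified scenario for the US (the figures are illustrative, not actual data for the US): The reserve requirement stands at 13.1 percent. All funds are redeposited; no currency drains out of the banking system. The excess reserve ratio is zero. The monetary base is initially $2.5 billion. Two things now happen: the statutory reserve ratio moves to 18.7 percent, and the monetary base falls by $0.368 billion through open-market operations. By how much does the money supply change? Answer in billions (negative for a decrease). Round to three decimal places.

Before: m₁ = 1 / (0.131) ≈ 7.63359, MB₁ = 2.5, so M₁ = 7.63359 × 2.5 ≈ 19.084 billion.
After: m₂ = 1 / (0.187) ≈ 5.34759, MB₂ = 2.5 − 0.368 = 2.132, so M₂ = 5.34759 × 2.132 ≈ 11.4011 billion.
ΔM = M₂ − M₁ = 11.4011 − 19.084 = -7.6829 billion.

-7.683 billion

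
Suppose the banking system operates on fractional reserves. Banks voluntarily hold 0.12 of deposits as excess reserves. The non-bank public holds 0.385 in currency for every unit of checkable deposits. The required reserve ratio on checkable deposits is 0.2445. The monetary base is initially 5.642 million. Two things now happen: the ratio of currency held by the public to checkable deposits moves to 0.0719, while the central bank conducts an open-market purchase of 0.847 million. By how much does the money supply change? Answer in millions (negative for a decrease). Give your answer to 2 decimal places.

Before: m₁ = (1 + 0.385) / (0.2445 + 0.12 + 0.385) ≈ 1.8479, MB₁ = 5.642, so M₁ = 1.8479 × 5.642 ≈ 10.4259 million.
After: m₂ = (1 + 0.0719) / (0.2445 + 0.12 + 0.0719) ≈ 2.4562, MB₂ = 5.642 + 0.847 = 6.489, so M₂ = 2.4562 × 6.489 ≈ 15.9383 million.
ΔM = M₂ − M₁ = 15.9383 − 10.4259 = 5.5124 million.

5.51 million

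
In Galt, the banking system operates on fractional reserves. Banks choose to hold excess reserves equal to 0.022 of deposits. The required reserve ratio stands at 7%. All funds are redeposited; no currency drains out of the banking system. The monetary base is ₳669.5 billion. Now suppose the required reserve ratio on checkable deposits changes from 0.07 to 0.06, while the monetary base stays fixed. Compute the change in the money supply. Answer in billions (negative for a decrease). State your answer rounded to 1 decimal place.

Initially m₁ = 1 / (0.07 + 0.022) ≈ 10.86957, so M₁ = 10.86957 × 669.5 ≈ 7277.1771 billion.
After the change m₂ = 1 / (0.06 + 0.022) ≈ 12.19512, so M₂ = 12.19512 × 669.5 ≈ 8164.6328 billion.
ΔM = M₂ − M₁ = 8164.6328 − 7277.1771 = 887.4557 billion.

₳887.5 billion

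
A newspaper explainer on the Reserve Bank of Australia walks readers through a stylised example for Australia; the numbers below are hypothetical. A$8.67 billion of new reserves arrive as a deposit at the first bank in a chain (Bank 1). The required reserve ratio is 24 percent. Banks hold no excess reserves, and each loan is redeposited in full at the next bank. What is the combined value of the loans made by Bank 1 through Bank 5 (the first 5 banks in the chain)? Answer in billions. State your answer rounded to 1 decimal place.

Bank i lends (1 − rr)^i of the original deposit: Bank 1 lends 8.67·0.7600 = 6.5892, Bank 2 lends 8.67·0.7600² ≈ 5.0078, and so on.
Summing a geometric series: total = 8.67·[0.7600·(1 − 0.7600^5) / (1 − 0.7600)] ≈ 20.4937 billion.

A$20.5 billion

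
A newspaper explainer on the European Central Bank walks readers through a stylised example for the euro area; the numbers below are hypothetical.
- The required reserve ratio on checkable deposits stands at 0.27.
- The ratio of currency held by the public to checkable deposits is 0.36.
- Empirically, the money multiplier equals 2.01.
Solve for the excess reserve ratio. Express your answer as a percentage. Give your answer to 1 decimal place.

Using m = 2.01. Since m = (1 + c)/(c + rr + e), the denominator satisfies c + rr + e = (1 + c)/m = (1 + 0.36) / 2.01 ≈ 0.676617.
With c = 0.36 and rr = 0.27, the excess reserve ratio is 0.676617 − 0.36 − 0.27 = 0.046617.

4.7%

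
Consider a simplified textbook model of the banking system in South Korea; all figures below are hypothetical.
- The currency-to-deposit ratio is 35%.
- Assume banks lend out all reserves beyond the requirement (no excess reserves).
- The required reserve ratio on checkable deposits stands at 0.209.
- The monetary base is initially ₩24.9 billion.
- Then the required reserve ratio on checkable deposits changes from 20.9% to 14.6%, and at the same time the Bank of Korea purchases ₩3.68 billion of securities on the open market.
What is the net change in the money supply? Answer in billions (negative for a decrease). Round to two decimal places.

Before: m₁ = (1 + 0.35) / (0.209 + 0.35) ≈ 2.41503, MB₁ = 24.9, so M₁ = 2.41503 × 24.9 ≈ 60.1342 billion.
After: m₂ = (1 + 0.35) / (0.146 + 0.35) ≈ 2.72177, MB₂ = 24.9 + 3.68 = 28.58, so M₂ = 2.72177 × 28.58 ≈ 77.7882 billion.
ΔM = M₂ − M₁ = 77.7882 − 60.1342 = 17.654 billion.

₩17.65 billion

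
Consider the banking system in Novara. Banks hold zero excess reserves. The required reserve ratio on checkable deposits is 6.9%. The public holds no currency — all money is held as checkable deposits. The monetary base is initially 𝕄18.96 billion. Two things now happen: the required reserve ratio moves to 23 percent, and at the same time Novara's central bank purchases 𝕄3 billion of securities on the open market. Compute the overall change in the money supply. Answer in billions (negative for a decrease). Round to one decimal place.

Before: m₁ = 1 / (0.069) ≈ 14.4928, MB₁ = 18.96, so M₁ = 14.4928 × 18.96 ≈ 274.7835 billion.
After: m₂ = 1 / (0.23) ≈ 4.3478, MB₂ = 18.96 + 3 = 21.96, so M₂ = 4.3478 × 21.96 ≈ 95.4777 billion.
ΔM = M₂ − M₁ = 95.4777 − 274.7835 = -179.3058 billion.

-179.3 billion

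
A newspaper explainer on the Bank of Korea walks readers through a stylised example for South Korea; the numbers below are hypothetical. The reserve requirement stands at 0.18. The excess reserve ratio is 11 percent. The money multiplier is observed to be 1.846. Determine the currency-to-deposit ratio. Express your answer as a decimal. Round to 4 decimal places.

Using m = 1.846. From m = (1 + c)/(c + rr + e), rearranging gives 1 + c = m·(c + rr + e), so c·(1 − m) = m·(rr + e) − 1.
Hence c = [m·(rr + e) − 1]/(1 − m) = [1.846 × (0.18 + 0.11) − 1] / (1 − 1.846) ≈ 0.549243.

0.5492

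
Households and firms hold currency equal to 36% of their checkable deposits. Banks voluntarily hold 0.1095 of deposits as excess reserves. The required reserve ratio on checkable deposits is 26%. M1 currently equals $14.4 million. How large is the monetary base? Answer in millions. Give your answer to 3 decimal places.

$7.724 million

The money multiplier is m = (1 + c) / (rr + e + c) = (1 + 0.36) / (0.26 + 0.1095 + 0.36) ≈ 1.864291.
MB = M / m = 14.4 / 1.864291 ≈ 7.7241 million.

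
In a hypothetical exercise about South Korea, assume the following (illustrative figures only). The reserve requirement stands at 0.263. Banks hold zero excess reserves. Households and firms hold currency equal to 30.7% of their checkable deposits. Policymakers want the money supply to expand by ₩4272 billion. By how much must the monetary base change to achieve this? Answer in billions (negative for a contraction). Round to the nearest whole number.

₩1863 billion

The money multiplier is m = (1 + c) / (rr + c) = (1 + 0.307) / (0.263 + 0.307) ≈ 2.29298.
ΔMB = ΔM / m = (+4272) / 2.29298 ≈ 1863.0777 billion.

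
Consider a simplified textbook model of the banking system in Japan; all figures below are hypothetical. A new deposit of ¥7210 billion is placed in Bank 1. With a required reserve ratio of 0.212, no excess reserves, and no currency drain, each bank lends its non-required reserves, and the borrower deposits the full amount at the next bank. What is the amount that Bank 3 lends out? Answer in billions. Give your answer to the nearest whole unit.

¥3528 billion

Each bank lends a fraction (1 − rr) = 0.7880 of the deposit it receives, so Bank 3 receives 7210·0.7880^2 and lends 7210·0.7880^3 ≈ 3527.8809 billion.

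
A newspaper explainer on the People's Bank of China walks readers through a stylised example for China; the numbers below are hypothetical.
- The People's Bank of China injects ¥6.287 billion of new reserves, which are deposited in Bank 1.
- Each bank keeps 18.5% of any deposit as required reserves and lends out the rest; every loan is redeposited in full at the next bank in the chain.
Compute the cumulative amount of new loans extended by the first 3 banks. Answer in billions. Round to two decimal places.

Bank i lends (1 − rr)^i of the original deposit: Bank 1 lends 6.287·0.8150 ≈ 5.1239, Bank 2 lends 6.287·0.8150² ≈ 4.1760, and so on.
Summing a geometric series: total = 6.287·[0.8150·(1 − 0.8150^3) / (1 − 0.8150)] ≈ 12.7033 billion.

¥12.70 billion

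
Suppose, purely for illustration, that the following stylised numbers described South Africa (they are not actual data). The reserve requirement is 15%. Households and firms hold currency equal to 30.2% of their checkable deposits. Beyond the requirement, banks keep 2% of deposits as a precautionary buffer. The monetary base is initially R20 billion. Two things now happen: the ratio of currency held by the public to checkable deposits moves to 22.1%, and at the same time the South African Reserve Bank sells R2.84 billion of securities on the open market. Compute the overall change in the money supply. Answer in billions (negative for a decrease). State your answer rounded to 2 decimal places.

-1.58 billion

Before: m₁ = (1 + 0.302) / (0.15 + 0.02 + 0.302) ≈ 2.75847, MB₁ = 20, so M₁ = 2.75847 × 20 = 55.1694 billion.
After: m₂ = (1 + 0.221) / (0.15 + 0.02 + 0.221) ≈ 3.12276, MB₂ = 20 − 2.84 = 17.16, so M₂ = 3.12276 × 17.16 ≈ 53.5866 billion.
ΔM = M₂ − M₁ = 53.5866 − 55.1694 = -1.5828 billion.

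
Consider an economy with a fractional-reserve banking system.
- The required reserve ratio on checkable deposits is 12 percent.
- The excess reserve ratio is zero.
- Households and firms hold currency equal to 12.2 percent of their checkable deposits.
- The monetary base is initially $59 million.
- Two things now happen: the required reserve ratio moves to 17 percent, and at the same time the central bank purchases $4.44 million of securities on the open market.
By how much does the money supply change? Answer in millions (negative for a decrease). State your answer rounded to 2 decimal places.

-29.78 million

Before: m₁ = (1 + 0.122) / (0.12 + 0.122) ≈ 4.63636, MB₁ = 59, so M₁ = 4.63636 × 59 ≈ 273.5452 million.
After: m₂ = (1 + 0.122) / (0.17 + 0.122) ≈ 3.84247, MB₂ = 59 + 4.44 = 63.44, so M₂ = 3.84247 × 63.44 ≈ 243.7663 million.
ΔM = M₂ − M₁ = 243.7663 − 273.5452 = -29.7789 million.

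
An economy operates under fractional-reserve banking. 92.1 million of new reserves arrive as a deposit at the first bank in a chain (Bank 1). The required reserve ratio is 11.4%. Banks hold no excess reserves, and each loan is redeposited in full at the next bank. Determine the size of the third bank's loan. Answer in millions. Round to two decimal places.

64.06 million

Each bank lends a fraction (1 − rr) = 0.8860 of the deposit it receives, so Bank 3 receives 92.1·0.8860^2 and lends 92.1·0.8860^3 ≈ 64.0561 million.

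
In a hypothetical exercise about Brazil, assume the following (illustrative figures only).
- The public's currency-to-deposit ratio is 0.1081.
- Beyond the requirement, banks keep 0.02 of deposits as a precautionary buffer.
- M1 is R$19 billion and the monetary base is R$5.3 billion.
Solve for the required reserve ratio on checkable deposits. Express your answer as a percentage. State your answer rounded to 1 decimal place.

18.1%

Using m = M/MB = 19/5.3 ≈ 3.584906. Since m = (1 + c)/(c + rr + e), the denominator satisfies c + rr + e = (1 + c)/m = (1 + 0.1081) / 3.584906 ≈ 0.309102.
With c = 0.1081 and e = 0.02, the required reserve ratio on checkable deposits is 0.309102 − 0.1081 − 0.02 = 0.181002.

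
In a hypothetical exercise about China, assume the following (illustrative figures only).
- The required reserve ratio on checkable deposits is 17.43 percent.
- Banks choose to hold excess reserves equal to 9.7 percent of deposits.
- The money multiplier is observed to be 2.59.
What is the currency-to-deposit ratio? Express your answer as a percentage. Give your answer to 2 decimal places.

Using m = 2.59. From m = (1 + c)/(c + rr + e), rearranging gives 1 + c = m·(c + rr + e), so c·(1 − m) = m·(rr + e) − 1.
Hence c = [m·(rr + e) − 1]/(1 − m) = [2.59 × (0.1743 + 0.097) − 1] / (1 − 2.59) ≈ 0.187002.

18.70%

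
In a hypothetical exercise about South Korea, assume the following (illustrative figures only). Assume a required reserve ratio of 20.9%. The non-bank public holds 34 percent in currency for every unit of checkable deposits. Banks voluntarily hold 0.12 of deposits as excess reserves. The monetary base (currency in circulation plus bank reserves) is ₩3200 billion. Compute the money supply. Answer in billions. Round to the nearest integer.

The money multiplier is m = (1 + c) / (rr + e + c) = (1 + 0.34) / (0.209 + 0.12 + 0.34) ≈ 2.00299.
So M = m × MB = 2.00299 × 3200 = 6409.568 billion.

₩6410 billion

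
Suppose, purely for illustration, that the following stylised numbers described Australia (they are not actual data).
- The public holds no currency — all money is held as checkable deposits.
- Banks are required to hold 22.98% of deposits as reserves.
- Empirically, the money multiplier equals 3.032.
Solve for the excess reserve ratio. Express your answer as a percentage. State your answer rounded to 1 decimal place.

Using m = 3.032. Since m = (1 + c)/(c + rr + e), the denominator satisfies c + rr + e = (1 + c)/m = (1 + 0) / 3.032 ≈ 0.329815.
With c = 0 and rr = 0.2298, the excess reserve ratio is 0.329815 − 0 − 0.2298 = 0.100015.

10.0%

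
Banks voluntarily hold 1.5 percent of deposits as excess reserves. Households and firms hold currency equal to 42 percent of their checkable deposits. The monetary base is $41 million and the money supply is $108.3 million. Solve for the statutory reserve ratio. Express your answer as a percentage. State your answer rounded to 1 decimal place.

10.3%

Using m = M/MB = 108.3/41 ≈ 2.641463. Since m = (1 + c)/(c + rr + e), the denominator satisfies c + rr + e = (1 + c)/m = (1 + 0.42) / 2.641463 ≈ 0.537581.
With c = 0.42 and e = 0.015, the statutory reserve ratio is 0.537581 − 0.42 − 0.015 = 0.102581.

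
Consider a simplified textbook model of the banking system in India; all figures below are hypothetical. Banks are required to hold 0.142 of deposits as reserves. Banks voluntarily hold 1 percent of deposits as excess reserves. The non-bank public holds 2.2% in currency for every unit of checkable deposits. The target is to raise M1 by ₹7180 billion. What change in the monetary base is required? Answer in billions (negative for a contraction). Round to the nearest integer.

The money multiplier is m = (1 + c) / (rr + e + c) = (1 + 0.022) / (0.142 + 0.01 + 0.022) ≈ 5.87356.
ΔMB = ΔM / m = (+7180) / 5.87356 ≈ 1222.4273 billion.

₹1222 billion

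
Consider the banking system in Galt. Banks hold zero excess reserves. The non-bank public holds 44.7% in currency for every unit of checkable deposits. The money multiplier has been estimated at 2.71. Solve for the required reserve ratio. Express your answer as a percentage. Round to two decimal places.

Using m = 2.71. Since m = (1 + c)/(c + rr + e), the denominator satisfies c + rr + e = (1 + c)/m = (1 + 0.447) / 2.71 ≈ 0.533948.
With c = 0.447 and e = 0, the required reserve ratio is 0.533948 − 0.447 − 0 = 0.086948.

8.69%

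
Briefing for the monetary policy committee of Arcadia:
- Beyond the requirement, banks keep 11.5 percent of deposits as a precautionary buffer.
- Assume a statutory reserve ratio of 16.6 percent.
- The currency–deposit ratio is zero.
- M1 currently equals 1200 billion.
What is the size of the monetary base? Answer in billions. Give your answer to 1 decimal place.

337.2 billion

The money multiplier is m = 1 / (rr + e) = 1 / (0.166 + 0.115) ≈ 3.558719.
MB = M / m = 1200 / 3.558719 ≈ 337.2 billion.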